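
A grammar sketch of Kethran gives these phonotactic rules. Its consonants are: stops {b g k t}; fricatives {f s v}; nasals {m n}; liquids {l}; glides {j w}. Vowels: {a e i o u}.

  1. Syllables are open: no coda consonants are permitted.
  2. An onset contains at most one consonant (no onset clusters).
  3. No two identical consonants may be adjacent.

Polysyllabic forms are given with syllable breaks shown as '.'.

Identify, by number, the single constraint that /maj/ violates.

/maj/: syllable 1 coda /j/ has 1 consonant (> 0).
This is a violation of constraint 1: "Syllables are open: no coda consonants are permitted."
The remaining constraints (2, 3) are satisfied.

1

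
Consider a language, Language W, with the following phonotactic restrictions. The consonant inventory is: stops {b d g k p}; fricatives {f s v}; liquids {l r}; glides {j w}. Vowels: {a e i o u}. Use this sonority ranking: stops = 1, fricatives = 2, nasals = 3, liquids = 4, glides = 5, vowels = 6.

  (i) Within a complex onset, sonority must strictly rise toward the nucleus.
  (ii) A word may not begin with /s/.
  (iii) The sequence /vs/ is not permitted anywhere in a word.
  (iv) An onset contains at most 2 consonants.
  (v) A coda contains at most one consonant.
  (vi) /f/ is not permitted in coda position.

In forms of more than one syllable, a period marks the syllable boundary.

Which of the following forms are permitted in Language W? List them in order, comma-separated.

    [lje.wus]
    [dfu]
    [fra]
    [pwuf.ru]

[lje.wus] — σ1 onset /lj/ (4→5 rises), coda /∅/ ok; σ2 onset /w/, coda /s/ ok → permitted
[dfu] — σ1 onset /df/ (1→2 rises), coda /∅/ ok → permitted
[fra] — σ1 onset /fr/ (2→4 rises), coda /∅/ ok → permitted
[pwuf.ru] — violates constraint (vi): syllable 1 coda contains /f/ → not permitted

[lje.wus], [dfu], [fra]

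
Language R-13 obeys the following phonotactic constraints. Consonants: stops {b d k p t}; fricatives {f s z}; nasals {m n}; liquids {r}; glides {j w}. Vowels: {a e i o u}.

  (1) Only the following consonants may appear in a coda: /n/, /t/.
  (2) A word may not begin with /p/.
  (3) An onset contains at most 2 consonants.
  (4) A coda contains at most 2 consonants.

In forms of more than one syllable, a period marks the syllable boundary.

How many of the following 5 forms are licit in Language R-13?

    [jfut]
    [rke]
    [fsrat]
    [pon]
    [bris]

[jfut] — σ1 onset /jf/ (2C), coda /t/ ok → licit
[rke] — σ1 onset /rk/ (2C), coda /∅/ ok → licit
[fsrat] — violates constraint 3: syllable 1 onset /fsr/ has 3 consonants (> 2) → illicit
[pon] — violates constraint 2: word begins with /p/ → illicit
[bris] — violates constraint 1: syllable 1 coda contains /s/, which is not a licensed coda consonant → illicit
Licit: [jfut], [rke] → 2.

2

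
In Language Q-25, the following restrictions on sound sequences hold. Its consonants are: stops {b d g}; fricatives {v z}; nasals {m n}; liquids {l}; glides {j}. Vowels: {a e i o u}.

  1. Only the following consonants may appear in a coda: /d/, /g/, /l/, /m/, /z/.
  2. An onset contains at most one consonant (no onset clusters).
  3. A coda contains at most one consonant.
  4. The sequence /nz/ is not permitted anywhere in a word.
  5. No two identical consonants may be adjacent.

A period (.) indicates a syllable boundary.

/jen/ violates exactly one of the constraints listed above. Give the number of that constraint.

1

/jen/: syllable 1 coda contains /n/, which is not a licensed coda consonant.
This is a violation of constraint 1: "Only the following consonants may appear in a coda: /d/, /g/, /l/, /m/, /z/."
The remaining constraints (2, 3, 4, 5) are satisfied.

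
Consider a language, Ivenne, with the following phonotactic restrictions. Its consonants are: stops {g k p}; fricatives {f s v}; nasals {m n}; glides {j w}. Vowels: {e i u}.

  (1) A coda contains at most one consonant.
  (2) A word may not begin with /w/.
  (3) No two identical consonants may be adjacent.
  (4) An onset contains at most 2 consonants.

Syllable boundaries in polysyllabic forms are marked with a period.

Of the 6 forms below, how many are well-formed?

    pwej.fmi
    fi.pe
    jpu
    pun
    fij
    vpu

6

pwej.fmi — σ1 onset /pw/ (2C), coda /j/ ok; σ2 onset /fm/ (2C), coda /∅/ ok → well-formed
fi.pe — σ1 onset /f/, coda /∅/ ok; σ2 onset /p/, coda /∅/ ok → well-formed
jpu — σ1 onset /jp/ (2C), coda /∅/ ok → well-formed
pun — σ1 onset /p/, coda /n/ ok → well-formed
fij — σ1 onset /f/, coda /j/ ok → well-formed
vpu — σ1 onset /vp/ (2C), coda /∅/ ok → well-formed
Well-formed: pwej.fmi, fi.pe, jpu, pun, fij, vpu → 6.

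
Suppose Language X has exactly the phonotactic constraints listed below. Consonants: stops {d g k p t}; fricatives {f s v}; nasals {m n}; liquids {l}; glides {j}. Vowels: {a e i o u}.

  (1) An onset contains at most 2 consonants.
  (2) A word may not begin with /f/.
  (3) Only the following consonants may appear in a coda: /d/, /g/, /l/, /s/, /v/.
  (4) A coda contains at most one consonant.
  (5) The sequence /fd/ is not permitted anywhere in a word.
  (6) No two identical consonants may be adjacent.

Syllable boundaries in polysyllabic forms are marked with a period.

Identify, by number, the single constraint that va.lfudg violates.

va.lfudg: syllable 2 coda /dg/ has 2 consonants (> 1).
This is a violation of constraint 4: "A coda contains at most one consonant."
The remaining constraints (1, 2, 3, 5, 6) are satisfied.

4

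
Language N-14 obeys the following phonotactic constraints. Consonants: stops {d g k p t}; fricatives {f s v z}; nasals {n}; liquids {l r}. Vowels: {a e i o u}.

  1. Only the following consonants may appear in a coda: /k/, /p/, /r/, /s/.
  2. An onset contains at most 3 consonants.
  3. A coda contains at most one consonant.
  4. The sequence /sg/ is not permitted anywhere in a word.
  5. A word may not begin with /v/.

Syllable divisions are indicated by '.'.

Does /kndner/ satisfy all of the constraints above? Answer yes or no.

no

/kndner/ — violates constraint 2: syllable 1 onset /kndn/ has 4 consonants (> 3) → ill-formed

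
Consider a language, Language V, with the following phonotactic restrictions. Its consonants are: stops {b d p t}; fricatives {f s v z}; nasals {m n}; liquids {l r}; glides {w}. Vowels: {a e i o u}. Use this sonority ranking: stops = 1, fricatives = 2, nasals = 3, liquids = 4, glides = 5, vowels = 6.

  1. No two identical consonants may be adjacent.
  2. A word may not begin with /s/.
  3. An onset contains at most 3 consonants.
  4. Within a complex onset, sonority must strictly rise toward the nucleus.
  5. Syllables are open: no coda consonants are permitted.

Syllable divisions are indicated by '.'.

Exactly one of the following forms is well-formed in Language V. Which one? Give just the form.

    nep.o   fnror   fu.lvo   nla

nla

nep.o — violates constraint 5: syllable 1 coda /p/ has 1 consonant (> 0) → ill-formed
fnror — violates constraint 5: syllable 1 coda /r/ has 1 consonant (> 0) → ill-formed
fu.lvo — violates constraint 4: syllable 2 onset /lv/: /l/ (liquid, 4) → /v/ (fricative, 2) does not rise → ill-formed
nla — σ1 onset /nl/ (3→4 rises), coda /∅/ ok → well-formed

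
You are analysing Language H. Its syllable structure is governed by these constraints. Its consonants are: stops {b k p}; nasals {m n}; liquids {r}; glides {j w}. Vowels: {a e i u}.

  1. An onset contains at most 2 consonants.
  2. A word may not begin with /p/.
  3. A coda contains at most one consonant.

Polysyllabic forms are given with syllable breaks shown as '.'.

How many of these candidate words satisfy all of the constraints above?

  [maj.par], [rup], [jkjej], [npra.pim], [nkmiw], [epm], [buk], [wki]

[maj.par] — σ1 onset /m/, coda /j/ ok; σ2 onset /p/, coda /r/ ok → licit
[rup] — σ1 onset /r/, coda /p/ ok → licit
[jkjej] — violates constraint 1: syllable 1 onset /jkj/ has 3 consonants (> 2) → illicit
[npra.pim] — violates constraint 1: syllable 1 onset /npr/ has 3 consonants (> 2) → illicit
[nkmiw] — violates constraint 1: syllable 1 onset /nkm/ has 3 consonants (> 2) → illicit
[epm] — violates constraint 3: syllable 1 coda /pm/ has 2 consonants (> 1) → illicit
[buk] — σ1 onset /b/, coda /k/ ok → licit
[wki] — σ1 onset /wk/ (2C), coda /∅/ ok → licit
Licit: [maj.par], [rup], [buk], [wki] → 4.

4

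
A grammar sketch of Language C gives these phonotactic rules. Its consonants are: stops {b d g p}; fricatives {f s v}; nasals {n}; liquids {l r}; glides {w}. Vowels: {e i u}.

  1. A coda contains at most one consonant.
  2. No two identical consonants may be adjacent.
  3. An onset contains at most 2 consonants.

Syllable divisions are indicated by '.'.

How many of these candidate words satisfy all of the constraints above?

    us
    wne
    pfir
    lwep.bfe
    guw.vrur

us — σ1 onset /∅/, coda /s/ ok → well-formed
wne — σ1 onset /wn/ (2C), coda /∅/ ok → well-formed
pfir — σ1 onset /pf/ (2C), coda /r/ ok → well-formed
lwep.bfe — σ1 onset /lw/ (2C), coda /p/ ok; σ2 onset /bf/ (2C), coda /∅/ ok → well-formed
guw.vrur — σ1 onset /g/, coda /w/ ok; σ2 onset /vr/ (2C), coda /r/ ok → well-formed
Well-formed: us, wne, pfir, lwep.bfe, guw.vrur → 5.

5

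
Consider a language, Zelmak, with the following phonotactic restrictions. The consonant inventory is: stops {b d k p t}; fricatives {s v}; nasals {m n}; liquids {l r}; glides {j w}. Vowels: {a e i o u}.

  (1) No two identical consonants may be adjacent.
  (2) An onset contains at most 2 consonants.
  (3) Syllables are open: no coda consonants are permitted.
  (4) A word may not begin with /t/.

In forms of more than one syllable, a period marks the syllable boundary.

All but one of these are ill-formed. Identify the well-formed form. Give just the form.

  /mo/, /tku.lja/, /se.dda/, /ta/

/mo/ — σ1 onset /m/, coda /∅/ ok → well-formed
/tku.lja/ — violates constraint 4: word begins with /t/ → ill-formed
/se.dda/ — violates constraint 1: adjacent identical consonants /dd/ → ill-formed
/ta/ — violates constraint 4: word begins with /t/ → ill-formed

/mo/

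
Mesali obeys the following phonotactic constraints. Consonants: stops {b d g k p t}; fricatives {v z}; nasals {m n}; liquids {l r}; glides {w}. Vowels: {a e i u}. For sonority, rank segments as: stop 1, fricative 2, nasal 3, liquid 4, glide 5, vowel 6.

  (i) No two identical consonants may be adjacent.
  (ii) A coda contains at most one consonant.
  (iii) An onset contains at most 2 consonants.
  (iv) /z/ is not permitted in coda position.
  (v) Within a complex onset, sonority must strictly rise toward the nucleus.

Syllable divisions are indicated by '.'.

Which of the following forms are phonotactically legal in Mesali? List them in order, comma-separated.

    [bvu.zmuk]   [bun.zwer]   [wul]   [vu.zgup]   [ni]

[bvu.zmuk] — σ1 onset /bv/ (1→2 rises), coda /∅/ ok; σ2 onset /zm/ (2→3 rises), coda /k/ ok → phonotactically legal
[bun.zwer] — σ1 onset /b/, coda /n/ ok; σ2 onset /zw/ (2→5 rises), coda /r/ ok → phonotactically legal
[wul] — σ1 onset /w/, coda /l/ ok → phonotactically legal
[vu.zgup] — violates constraint (v): syllable 2 onset /zg/: /z/ (fricative, 2) → /g/ (stop, 1) does not rise → phonotactically illegal
[ni] — σ1 onset /n/, coda /∅/ ok → phonotactically legal

[bvu.zmuk], [bun.zwer], [wul], [ni]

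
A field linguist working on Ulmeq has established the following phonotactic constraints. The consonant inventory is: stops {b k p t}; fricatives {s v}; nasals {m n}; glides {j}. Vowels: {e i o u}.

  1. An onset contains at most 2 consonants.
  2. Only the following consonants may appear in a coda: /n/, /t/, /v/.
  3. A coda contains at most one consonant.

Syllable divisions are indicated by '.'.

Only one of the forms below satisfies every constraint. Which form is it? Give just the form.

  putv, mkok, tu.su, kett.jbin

tu.su

putv — violates constraint 3: syllable 1 coda /tv/ has 2 consonants (> 1) → illicit
mkok — violates constraint 2: syllable 1 coda contains /k/, which is not a licensed coda consonant → illicit
tu.su — σ1 onset /t/, coda /∅/ ok; σ2 onset /s/, coda /∅/ ok → licit
kett.jbin — violates constraint 3: syllable 1 coda /tt/ has 2 consonants (> 1) → illicit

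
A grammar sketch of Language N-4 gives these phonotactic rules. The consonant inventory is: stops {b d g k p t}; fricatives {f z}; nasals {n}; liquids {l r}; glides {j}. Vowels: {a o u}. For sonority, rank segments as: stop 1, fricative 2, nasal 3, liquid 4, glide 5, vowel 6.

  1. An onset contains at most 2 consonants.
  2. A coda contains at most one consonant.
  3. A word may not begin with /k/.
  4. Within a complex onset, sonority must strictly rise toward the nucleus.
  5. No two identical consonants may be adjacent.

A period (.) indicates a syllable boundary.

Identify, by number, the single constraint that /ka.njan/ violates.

3

/ka.njan/: word begins with /k/.
This is a violation of constraint 3: "A word may not begin with /k/."
The remaining constraints (1, 2, 4, 5) are satisfied.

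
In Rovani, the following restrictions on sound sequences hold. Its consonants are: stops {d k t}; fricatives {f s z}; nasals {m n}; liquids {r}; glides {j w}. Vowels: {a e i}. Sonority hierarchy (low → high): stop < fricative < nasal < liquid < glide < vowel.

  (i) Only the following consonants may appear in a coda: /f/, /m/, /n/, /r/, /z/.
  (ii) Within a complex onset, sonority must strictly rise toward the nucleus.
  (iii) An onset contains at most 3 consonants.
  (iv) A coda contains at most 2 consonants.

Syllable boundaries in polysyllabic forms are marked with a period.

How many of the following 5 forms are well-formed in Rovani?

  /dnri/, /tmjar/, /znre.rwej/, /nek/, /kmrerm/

3

/dnri/ — σ1 onset /dnr/ (1→3→4 rises), coda /∅/ ok → well-formed
/tmjar/ — σ1 onset /tmj/ (1→3→5 rises), coda /r/ ok → well-formed
/znre.rwej/ — violates constraint (i): syllable 2 coda contains /j/, which is not a licensed coda consonant → ill-formed
/nek/ — violates constraint (i): syllable 1 coda contains /k/, which is not a licensed coda consonant → ill-formed
/kmrerm/ — σ1 onset /kmr/ (1→3→4 rises), coda /rm/ (2C) ok → well-formed
Well-formed: /dnri/, /tmjar/, /kmrerm/ → 3.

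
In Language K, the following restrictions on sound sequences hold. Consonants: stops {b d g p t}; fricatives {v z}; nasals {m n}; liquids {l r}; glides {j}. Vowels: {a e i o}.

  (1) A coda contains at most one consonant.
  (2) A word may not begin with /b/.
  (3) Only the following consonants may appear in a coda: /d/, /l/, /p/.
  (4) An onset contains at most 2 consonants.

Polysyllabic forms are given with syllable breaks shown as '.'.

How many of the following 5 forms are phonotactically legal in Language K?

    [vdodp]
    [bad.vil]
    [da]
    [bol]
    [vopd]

[vdodp] — violates constraint 1: syllable 1 coda /dp/ has 2 consonants (> 1) → phonotactically illegal
[bad.vil] — violates constraint 2: word begins with /b/ → phonotactically illegal
[da] — σ1 onset /d/, coda /∅/ ok → phonotactically legal
[bol] — violates constraint 2: word begins with /b/ → phonotactically illegal
[vopd] — violates constraint 1: syllable 1 coda /pd/ has 2 consonants (> 1) → phonotactically illegal
Phonotactically legal: [da] → 1.

1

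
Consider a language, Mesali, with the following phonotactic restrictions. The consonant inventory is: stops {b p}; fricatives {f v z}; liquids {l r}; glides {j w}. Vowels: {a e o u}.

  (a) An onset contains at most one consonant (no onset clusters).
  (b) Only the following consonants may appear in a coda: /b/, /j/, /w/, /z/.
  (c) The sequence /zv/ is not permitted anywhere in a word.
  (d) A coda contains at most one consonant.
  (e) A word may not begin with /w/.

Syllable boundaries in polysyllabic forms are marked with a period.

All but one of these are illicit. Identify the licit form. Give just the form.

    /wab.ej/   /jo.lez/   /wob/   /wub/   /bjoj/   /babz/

/jo.lez/

/wab.ej/ — violates constraint (e): word begins with /w/ → illicit
/jo.lez/ — σ1 onset /j/, coda /∅/ ok; σ2 onset /l/, coda /z/ ok → licit
/wob/ — violates constraint (e): word begins with /w/ → illicit
/wub/ — violates constraint (e): word begins with /w/ → illicit
/bjoj/ — violates constraint (a): syllable 1 onset /bj/ has 2 consonants (> 1) → illicit
/babz/ — violates constraint (d): syllable 1 coda /bz/ has 2 consonants (> 1) → illicit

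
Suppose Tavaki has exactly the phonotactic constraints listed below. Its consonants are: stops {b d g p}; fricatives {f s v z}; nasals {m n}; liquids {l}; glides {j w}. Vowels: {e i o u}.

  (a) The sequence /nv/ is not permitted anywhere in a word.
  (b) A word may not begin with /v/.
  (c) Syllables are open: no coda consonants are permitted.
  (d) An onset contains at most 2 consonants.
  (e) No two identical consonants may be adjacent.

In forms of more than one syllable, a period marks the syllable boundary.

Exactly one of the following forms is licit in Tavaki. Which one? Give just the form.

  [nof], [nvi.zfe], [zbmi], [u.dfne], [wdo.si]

[wdo.si]

[nof] — violates constraint (c): syllable 1 coda /f/ has 1 consonant (> 0) → illicit
[nvi.zfe] — violates constraint (a): contains banned sequence /nv/ → illicit
[zbmi] — violates constraint (d): syllable 1 onset /zbm/ has 3 consonants (> 2) → illicit
[u.dfne] — violates constraint (d): syllable 2 onset /dfn/ has 3 consonants (> 2) → illicit
[wdo.si] — σ1 onset /wd/ (2C), coda /∅/ ok; σ2 onset /s/, coda /∅/ ok → licit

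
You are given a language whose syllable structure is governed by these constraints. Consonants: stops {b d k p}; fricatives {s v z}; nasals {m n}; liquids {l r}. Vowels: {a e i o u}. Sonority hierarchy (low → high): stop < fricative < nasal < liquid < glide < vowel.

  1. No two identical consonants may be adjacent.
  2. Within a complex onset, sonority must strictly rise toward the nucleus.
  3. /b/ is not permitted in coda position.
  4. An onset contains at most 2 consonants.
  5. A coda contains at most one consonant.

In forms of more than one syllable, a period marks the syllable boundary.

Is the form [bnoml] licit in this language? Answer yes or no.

[bnoml] — violates constraint 5: syllable 1 coda /ml/ has 2 consonants (> 1) → illicit

no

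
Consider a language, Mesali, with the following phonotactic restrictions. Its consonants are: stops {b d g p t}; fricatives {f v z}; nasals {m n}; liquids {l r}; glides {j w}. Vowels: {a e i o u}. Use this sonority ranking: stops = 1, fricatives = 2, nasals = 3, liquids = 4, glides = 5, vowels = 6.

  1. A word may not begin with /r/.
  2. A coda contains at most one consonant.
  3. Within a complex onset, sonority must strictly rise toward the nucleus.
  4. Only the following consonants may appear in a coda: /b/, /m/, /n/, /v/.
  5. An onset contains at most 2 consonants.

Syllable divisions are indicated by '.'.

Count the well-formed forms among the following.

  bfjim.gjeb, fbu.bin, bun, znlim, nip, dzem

bfjim.gjeb — violates constraint 5: syllable 1 onset /bfj/ has 3 consonants (> 2) → ill-formed
fbu.bin — violates constraint 3: syllable 1 onset /fb/: /f/ (fricative, 2) → /b/ (stop, 1) does not rise → ill-formed
bun — σ1 onset /b/, coda /n/ ok → well-formed
znlim — violates constraint 5: syllable 1 onset /znl/ has 3 consonants (> 2) → ill-formed
nip — violates constraint 4: syllable 1 coda contains /p/, which is not a licensed coda consonant → ill-formed
dzem — σ1 onset /dz/ (1→2 rises), coda /m/ ok → well-formed
Well-formed: bun, dzem → 2.

2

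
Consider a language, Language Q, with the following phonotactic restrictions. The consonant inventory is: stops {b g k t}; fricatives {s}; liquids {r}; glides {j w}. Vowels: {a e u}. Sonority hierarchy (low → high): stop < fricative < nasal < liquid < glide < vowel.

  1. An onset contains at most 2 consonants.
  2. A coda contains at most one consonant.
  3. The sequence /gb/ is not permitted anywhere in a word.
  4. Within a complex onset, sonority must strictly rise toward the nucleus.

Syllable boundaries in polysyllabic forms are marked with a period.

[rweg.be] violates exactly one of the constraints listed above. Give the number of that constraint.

[rweg.be]: contains banned sequence /gb/.
This is a violation of constraint 3: "The sequence /gb/ is not permitted anywhere in a word."
The remaining constraints (1, 2, 4) are satisfied.

3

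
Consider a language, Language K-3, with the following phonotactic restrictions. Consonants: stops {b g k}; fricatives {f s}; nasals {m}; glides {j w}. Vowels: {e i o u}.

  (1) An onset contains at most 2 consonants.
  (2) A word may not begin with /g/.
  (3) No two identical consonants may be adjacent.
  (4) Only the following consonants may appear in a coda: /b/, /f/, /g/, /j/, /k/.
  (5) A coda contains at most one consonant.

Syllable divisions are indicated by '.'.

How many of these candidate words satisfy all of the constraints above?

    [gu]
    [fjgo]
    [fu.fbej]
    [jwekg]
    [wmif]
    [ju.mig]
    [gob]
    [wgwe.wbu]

[gu] — violates constraint 2: word begins with /g/ → illicit
[fjgo] — violates constraint 1: syllable 1 onset /fjg/ has 3 consonants (> 2) → illicit
[fu.fbej] — σ1 onset /f/, coda /∅/ ok; σ2 onset /fb/ (2C), coda /j/ ok → licit
[jwekg] — violates constraint 5: syllable 1 coda /kg/ has 2 consonants (> 1) → illicit
[wmif] — σ1 onset /wm/ (2C), coda /f/ ok → licit
[ju.mig] — σ1 onset /j/, coda /∅/ ok; σ2 onset /m/, coda /g/ ok → licit
[gob] — violates constraint 2: word begins with /g/ → illicit
[wgwe.wbu] — violates constraint 1: syllable 1 onset /wgw/ has 3 consonants (> 2) → illicit
Licit: [fu.fbej], [wmif], [ju.mig] → 3.

3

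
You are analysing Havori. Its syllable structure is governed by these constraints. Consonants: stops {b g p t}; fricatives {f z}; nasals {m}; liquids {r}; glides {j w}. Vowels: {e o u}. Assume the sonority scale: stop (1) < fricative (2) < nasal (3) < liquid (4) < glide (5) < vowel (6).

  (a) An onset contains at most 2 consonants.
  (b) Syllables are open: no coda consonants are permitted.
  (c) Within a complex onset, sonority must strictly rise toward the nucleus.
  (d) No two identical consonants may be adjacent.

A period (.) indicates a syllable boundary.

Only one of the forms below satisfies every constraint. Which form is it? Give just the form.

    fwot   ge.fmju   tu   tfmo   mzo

fwot — violates constraint (b): syllable 1 coda /t/ has 1 consonant (> 0) → illicit
ge.fmju — violates constraint (a): syllable 2 onset /fmj/ has 3 consonants (> 2) → illicit
tu — σ1 onset /t/, coda /∅/ ok → licit
tfmo — violates constraint (a): syllable 1 onset /tfm/ has 3 consonants (> 2) → illicit
mzo — violates constraint (c): syllable 1 onset /mz/: /m/ (nasal, 3) → /z/ (fricative, 2) does not rise → illicit

tu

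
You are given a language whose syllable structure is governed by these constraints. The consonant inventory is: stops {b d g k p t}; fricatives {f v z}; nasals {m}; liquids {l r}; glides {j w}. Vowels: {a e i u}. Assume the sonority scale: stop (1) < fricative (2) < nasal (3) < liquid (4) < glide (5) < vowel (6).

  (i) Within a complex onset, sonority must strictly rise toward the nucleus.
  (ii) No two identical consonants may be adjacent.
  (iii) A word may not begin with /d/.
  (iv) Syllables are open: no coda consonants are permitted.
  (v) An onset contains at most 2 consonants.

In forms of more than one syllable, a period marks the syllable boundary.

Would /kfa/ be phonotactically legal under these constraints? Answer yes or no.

yes

/kfa/ — σ1 onset /kf/ (1→2 rises), coda /∅/ ok → phonotactically legal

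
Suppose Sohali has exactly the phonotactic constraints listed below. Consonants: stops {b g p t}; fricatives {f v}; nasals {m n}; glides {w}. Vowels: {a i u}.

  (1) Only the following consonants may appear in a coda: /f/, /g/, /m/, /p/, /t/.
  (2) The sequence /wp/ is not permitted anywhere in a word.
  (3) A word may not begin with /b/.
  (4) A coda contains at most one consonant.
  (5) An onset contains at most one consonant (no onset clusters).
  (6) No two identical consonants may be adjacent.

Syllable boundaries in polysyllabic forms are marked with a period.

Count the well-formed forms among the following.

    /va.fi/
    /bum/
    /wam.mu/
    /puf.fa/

1

/va.fi/ — σ1 onset /v/, coda /∅/ ok; σ2 onset /f/, coda /∅/ ok → well-formed
/bum/ — violates constraint 3: word begins with /b/ → ill-formed
/wam.mu/ — violates constraint 6: adjacent identical consonants /mm/ → ill-formed
/puf.fa/ — violates constraint 6: adjacent identical consonants /ff/ → ill-formed
Well-formed: /va.fi/ → 1.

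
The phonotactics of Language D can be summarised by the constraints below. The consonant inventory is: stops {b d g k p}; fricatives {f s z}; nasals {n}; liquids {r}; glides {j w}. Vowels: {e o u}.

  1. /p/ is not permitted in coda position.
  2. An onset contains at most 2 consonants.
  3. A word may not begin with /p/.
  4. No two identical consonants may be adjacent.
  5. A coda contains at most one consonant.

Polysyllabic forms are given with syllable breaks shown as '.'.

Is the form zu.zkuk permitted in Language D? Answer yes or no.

zu.zkuk — σ1 onset /z/, coda /∅/ ok; σ2 onset /zk/ (2C), coda /k/ ok → permitted

yes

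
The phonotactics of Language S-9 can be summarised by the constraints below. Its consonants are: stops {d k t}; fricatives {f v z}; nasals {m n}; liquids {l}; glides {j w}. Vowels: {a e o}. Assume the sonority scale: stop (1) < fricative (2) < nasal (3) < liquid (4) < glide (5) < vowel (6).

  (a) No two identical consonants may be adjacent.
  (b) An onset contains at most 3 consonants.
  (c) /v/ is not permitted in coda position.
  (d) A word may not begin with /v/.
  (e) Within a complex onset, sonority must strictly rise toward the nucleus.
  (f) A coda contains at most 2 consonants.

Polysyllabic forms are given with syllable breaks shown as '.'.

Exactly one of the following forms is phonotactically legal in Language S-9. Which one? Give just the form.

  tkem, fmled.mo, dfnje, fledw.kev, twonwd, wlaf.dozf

tkem — violates constraint (e): syllable 1 onset /tk/: /t/ (stop, 1) → /k/ (stop, 1) does not rise → phonotactically illegal
fmled.mo — σ1 onset /fml/ (2→3→4 rises), coda /d/ ok; σ2 onset /m/, coda /∅/ ok → phonotactically legal
dfnje — violates constraint (b): syllable 1 onset /dfnj/ has 4 consonants (> 3) → phonotactically illegal
fledw.kev — violates constraint (c): syllable 2 coda contains /v/ → phonotactically illegal
twonwd — violates constraint (f): syllable 1 coda /nwd/ has 3 consonants (> 2) → phonotactically illegal
wlaf.dozf — violates constraint (e): syllable 1 onset /wl/: /w/ (glide, 5) → /l/ (liquid, 4) does not rise → phonotactically illegal

fmled.mo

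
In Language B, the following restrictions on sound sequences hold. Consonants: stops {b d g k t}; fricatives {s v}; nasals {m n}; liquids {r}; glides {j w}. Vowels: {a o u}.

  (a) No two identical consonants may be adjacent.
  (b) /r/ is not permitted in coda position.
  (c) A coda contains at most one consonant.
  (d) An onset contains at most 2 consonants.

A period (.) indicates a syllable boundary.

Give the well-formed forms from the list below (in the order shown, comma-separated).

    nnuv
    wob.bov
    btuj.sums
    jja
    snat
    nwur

nnuv — violates constraint (a): adjacent identical consonants /nn/ → ill-formed
wob.bov — violates constraint (a): adjacent identical consonants /bb/ → ill-formed
btuj.sums — violates constraint (c): syllable 2 coda /ms/ has 2 consonants (> 1) → ill-formed
jja — violates constraint (a): adjacent identical consonants /jj/ → ill-formed
snat — σ1 onset /sn/ (2C), coda /t/ ok → well-formed
nwur — violates constraint (b): syllable 1 coda contains /r/ → ill-formed

snat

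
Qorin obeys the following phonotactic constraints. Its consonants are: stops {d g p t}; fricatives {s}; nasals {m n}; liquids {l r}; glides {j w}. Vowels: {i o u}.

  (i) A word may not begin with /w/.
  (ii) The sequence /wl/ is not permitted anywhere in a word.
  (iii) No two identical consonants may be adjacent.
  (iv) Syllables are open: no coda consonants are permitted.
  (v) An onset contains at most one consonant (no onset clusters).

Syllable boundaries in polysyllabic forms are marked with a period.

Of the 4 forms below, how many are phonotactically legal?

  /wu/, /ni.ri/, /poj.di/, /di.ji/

/wu/ — violates constraint (i): word begins with /w/ → phonotactically illegal
/ni.ri/ — σ1 onset /n/, coda /∅/ ok; σ2 onset /r/, coda /∅/ ok → phonotactically legal
/poj.di/ — violates constraint (iv): syllable 1 coda /j/ has 1 consonant (> 0) → phonotactically illegal
/di.ji/ — σ1 onset /d/, coda /∅/ ok; σ2 onset /j/, coda /∅/ ok → phonotactically legal
Phonotactically legal: /ni.ri/, /di.ji/ → 2.

2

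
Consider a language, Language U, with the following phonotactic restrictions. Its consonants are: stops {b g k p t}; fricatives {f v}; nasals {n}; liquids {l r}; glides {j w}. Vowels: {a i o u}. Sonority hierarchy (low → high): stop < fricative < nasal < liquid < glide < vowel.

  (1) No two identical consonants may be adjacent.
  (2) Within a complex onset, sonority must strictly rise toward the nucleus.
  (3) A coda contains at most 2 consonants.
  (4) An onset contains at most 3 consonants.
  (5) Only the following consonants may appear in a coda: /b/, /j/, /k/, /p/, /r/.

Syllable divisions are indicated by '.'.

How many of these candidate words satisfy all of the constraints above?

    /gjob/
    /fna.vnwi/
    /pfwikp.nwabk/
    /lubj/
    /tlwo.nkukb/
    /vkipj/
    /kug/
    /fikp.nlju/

5

/gjob/ — σ1 onset /gj/ (1→5 rises), coda /b/ ok → licit
/fna.vnwi/ — σ1 onset /fn/ (2→3 rises), coda /∅/ ok; σ2 onset /vnw/ (2→3→5 rises), coda /∅/ ok → licit
/pfwikp.nwabk/ — σ1 onset /pfw/ (1→2→5 rises), coda /kp/ (2C) ok; σ2 onset /nw/ (3→5 rises), coda /bk/ (2C) ok → licit
/lubj/ — σ1 onset /l/, coda /bj/ (2C) ok → licit
/tlwo.nkukb/ — violates constraint 2: syllable 2 onset /nk/: /n/ (nasal, 3) → /k/ (stop, 1) does not rise → illicit
/vkipj/ — violates constraint 2: syllable 1 onset /vk/: /v/ (fricative, 2) → /k/ (stop, 1) does not rise → illicit
/kug/ — violates constraint 5: syllable 1 coda contains /g/, which is not a licensed coda consonant → illicit
/fikp.nlju/ — σ1 onset /f/, coda /kp/ (2C) ok; σ2 onset /nlj/ (3→4→5 rises), coda /∅/ ok → licit
Licit: /gjob/, /fna.vnwi/, /pfwikp.nwabk/, /lubj/, /fikp.nlju/ → 5.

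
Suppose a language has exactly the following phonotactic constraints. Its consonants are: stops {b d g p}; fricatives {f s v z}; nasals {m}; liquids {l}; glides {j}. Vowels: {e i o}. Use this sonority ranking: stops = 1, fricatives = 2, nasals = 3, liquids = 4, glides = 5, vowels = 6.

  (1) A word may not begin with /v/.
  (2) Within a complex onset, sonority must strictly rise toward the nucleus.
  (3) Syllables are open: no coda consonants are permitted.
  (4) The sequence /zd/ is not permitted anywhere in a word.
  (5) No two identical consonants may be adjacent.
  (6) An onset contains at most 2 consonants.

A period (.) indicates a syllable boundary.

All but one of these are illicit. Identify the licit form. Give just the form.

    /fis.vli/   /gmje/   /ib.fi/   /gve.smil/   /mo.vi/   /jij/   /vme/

/mo.vi/

/fis.vli/ — violates constraint 3: syllable 1 coda /s/ has 1 consonant (> 0) → illicit
/gmje/ — violates constraint 6: syllable 1 onset /gmj/ has 3 consonants (> 2) → illicit
/ib.fi/ — violates constraint 3: syllable 1 coda /b/ has 1 consonant (> 0) → illicit
/gve.smil/ — violates constraint 3: syllable 2 coda /l/ has 1 consonant (> 0) → illicit
/mo.vi/ — σ1 onset /m/, coda /∅/ ok; σ2 onset /v/, coda /∅/ ok → licit
/jij/ — violates constraint 3: syllable 1 coda /j/ has 1 consonant (> 0) → illicit
/vme/ — violates constraint 1: word begins with /v/ → illicit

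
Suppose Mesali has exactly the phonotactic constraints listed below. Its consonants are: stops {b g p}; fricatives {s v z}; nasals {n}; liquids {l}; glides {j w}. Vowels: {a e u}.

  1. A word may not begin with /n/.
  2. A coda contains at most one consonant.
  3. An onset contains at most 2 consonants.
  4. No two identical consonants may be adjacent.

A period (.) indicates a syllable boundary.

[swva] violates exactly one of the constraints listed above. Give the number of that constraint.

[swva]: syllable 1 onset /swv/ has 3 consonants (> 2).
This is a violation of constraint 3: "An onset contains at most 2 consonants."
The remaining constraints (1, 2, 4) are satisfied.

3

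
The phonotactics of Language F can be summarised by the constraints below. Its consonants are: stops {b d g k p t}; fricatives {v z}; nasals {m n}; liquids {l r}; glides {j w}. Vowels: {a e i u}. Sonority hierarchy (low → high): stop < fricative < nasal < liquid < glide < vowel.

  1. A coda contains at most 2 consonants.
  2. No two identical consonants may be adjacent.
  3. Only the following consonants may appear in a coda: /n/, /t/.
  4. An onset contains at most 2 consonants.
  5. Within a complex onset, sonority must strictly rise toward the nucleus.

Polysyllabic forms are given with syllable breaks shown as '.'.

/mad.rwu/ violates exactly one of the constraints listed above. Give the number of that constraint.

/mad.rwu/: syllable 1 coda contains /d/, which is not a licensed coda consonant.
This is a violation of constraint 3: "Only the following consonants may appear in a coda: /n/, /t/."
The remaining constraints (1, 2, 4, 5) are satisfied.

3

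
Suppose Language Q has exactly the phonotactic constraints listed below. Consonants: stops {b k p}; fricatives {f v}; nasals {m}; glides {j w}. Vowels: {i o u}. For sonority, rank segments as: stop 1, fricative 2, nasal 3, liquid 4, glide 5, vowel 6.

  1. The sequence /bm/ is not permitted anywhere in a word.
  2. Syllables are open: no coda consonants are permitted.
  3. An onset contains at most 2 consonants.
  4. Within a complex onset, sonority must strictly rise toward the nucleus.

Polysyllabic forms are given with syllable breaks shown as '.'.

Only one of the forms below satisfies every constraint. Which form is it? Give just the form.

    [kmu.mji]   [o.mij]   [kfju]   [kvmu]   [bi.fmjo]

[kmu.mji] — σ1 onset /km/ (1→3 rises), coda /∅/ ok; σ2 onset /mj/ (3→5 rises), coda /∅/ ok → well-formed
[o.mij] — violates constraint 2: syllable 2 coda /j/ has 1 consonant (> 0) → ill-formed
[kfju] — violates constraint 3: syllable 1 onset /kfj/ has 3 consonants (> 2) → ill-formed
[kvmu] — violates constraint 3: syllable 1 onset /kvm/ has 3 consonants (> 2) → ill-formed
[bi.fmjo] — violates constraint 3: syllable 2 onset /fmj/ has 3 consonants (> 2) → ill-formed

[kmu.mji]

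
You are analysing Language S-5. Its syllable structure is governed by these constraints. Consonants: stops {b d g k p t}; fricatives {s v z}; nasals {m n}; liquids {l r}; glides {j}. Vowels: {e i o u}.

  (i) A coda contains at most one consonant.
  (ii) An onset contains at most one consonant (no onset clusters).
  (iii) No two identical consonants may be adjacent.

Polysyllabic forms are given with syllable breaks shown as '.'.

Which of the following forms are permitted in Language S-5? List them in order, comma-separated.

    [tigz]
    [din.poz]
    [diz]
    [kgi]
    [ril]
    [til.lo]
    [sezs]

[din.poz], [diz], [ril]

[tigz] — violates constraint (i): syllable 1 coda /gz/ has 2 consonants (> 1) → not permitted
[din.poz] — σ1 onset /d/, coda /n/ ok; σ2 onset /p/, coda /z/ ok → permitted
[diz] — σ1 onset /d/, coda /z/ ok → permitted
[kgi] — violates constraint (ii): syllable 1 onset /kg/ has 2 consonants (> 1) → not permitted
[ril] — σ1 onset /r/, coda /l/ ok → permitted
[til.lo] — violates constraint (iii): adjacent identical consonants /ll/ → not permitted
[sezs] — violates constraint (i): syllable 1 coda /zs/ has 2 consonants (> 1) → not permitted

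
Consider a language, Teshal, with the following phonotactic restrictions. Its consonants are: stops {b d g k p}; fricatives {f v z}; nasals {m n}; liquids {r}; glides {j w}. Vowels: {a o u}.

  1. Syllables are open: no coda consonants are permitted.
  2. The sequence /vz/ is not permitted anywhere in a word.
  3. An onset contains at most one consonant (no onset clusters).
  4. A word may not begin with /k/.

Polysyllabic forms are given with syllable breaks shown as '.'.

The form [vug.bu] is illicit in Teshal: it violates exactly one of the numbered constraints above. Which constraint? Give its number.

[vug.bu]: syllable 1 coda /g/ has 1 consonant (> 0).
This is a violation of constraint 1: "Syllables are open: no coda consonants are permitted."
The remaining constraints (2, 3, 4) are satisfied.

1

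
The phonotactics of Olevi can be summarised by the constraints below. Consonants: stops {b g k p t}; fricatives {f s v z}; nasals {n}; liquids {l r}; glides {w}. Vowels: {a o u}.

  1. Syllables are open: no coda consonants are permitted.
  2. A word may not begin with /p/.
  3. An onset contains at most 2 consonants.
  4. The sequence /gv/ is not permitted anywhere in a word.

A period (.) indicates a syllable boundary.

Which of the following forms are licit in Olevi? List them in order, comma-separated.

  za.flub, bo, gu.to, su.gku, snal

bo, gu.to, su.gku

za.flub — violates constraint 1: syllable 2 coda /b/ has 1 consonant (> 0) → illicit
bo — σ1 onset /b/, coda /∅/ ok → licit
gu.to — σ1 onset /g/, coda /∅/ ok; σ2 onset /t/, coda /∅/ ok → licit
su.gku — σ1 onset /s/, coda /∅/ ok; σ2 onset /gk/ (2C), coda /∅/ ok → licit
snal — violates constraint 1: syllable 1 coda /l/ has 1 consonant (> 0) → illicit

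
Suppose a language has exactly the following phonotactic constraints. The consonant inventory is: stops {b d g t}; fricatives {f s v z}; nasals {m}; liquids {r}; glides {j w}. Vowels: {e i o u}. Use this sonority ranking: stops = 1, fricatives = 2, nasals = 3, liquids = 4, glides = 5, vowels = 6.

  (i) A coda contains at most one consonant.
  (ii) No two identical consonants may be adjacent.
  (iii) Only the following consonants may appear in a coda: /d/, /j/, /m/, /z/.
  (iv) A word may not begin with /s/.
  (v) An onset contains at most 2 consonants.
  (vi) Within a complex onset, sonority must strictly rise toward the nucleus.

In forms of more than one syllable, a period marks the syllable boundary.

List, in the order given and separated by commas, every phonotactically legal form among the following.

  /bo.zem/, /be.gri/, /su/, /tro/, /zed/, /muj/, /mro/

/bo.zem/ — σ1 onset /b/, coda /∅/ ok; σ2 onset /z/, coda /m/ ok → phonotactically legal
/be.gri/ — σ1 onset /b/, coda /∅/ ok; σ2 onset /gr/ (1→4 rises), coda /∅/ ok → phonotactically legal
/su/ — violates constraint (iv): word begins with /s/ → phonotactically illegal
/tro/ — σ1 onset /tr/ (1→4 rises), coda /∅/ ok → phonotactically legal
/zed/ — σ1 onset /z/, coda /d/ ok → phonotactically legal
/muj/ — σ1 onset /m/, coda /j/ ok → phonotactically legal
/mro/ — σ1 onset /mr/ (3→4 rises), coda /∅/ ok → phonotactically legal

/bo.zem/, /be.gri/, /tro/, /zed/, /muj/, /mro/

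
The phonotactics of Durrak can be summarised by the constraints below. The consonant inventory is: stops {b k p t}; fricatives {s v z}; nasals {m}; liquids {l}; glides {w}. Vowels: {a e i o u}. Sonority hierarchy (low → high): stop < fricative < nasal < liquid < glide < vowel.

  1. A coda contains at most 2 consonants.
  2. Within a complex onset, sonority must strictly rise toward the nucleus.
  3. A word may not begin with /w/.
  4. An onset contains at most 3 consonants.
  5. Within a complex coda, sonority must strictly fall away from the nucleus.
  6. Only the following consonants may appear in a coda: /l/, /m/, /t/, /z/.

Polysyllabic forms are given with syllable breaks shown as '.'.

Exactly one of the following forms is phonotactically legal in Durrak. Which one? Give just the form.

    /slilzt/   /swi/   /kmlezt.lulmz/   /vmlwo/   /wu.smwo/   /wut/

/slilzt/ — violates constraint 1: syllable 1 coda /lzt/ has 3 consonants (> 2) → phonotactically illegal
/swi/ — σ1 onset /sw/ (2→5 rises), coda /∅/ ok → phonotactically legal
/kmlezt.lulmz/ — violates constraint 1: syllable 2 coda /lmz/ has 3 consonants (> 2) → phonotactically illegal
/vmlwo/ — violates constraint 4: syllable 1 onset /vmlw/ has 4 consonants (> 3) → phonotactically illegal
/wu.smwo/ — violates constraint 3: word begins with /w/ → phonotactically illegal
/wut/ — violates constraint 3: word begins with /w/ → phonotactically illegal

/swi/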